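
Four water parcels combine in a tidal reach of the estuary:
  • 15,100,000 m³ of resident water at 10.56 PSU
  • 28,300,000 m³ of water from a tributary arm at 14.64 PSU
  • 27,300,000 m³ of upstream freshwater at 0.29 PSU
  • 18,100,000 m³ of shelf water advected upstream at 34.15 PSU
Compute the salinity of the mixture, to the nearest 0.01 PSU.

13.51 PSU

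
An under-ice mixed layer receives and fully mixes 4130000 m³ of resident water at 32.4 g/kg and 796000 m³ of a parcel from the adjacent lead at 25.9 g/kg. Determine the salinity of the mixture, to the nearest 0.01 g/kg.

31.35 g/kg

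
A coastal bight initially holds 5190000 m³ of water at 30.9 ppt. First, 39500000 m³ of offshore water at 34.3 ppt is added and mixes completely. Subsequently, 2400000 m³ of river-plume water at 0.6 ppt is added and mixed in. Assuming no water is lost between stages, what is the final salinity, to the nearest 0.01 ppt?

32.21 ppt

Conserving salt mass:
Initial salt = 5,190,000×30.9 = 160,371,000
After stage 1: salt = 160,371,000 + 39,500,000×34.3 = 1,515,221,000; volume = 44,690,000 m³; S = 33.905 ppt
After stage 2: salt = 1,515,221,000 + 2,400,000×0.6 = 1,516,661,000; volume = 47,090,000 m³
S = 1,516,661,000 / 47,090,000 = 32.2077 ppt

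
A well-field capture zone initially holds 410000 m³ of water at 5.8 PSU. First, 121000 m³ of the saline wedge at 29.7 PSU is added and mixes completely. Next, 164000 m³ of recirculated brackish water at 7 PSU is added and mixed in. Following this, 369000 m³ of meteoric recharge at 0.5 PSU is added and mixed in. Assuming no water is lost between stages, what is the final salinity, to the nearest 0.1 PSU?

6.9 PSU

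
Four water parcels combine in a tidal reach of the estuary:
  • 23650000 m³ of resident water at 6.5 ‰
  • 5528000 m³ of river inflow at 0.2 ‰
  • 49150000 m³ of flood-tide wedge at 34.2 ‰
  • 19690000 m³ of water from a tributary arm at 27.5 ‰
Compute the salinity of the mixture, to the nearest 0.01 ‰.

24.25 ‰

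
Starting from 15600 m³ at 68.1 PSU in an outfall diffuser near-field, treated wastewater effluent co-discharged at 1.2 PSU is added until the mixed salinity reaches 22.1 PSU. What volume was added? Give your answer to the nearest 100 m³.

Salt balance: 15,600×68.1 + V×1.2 = (15,600+V)×22.1
1,062,360 + 1.2V = 344,760 + 22.1V
717,600 = 20.9V
V = 34,334.93 m³

34300 m³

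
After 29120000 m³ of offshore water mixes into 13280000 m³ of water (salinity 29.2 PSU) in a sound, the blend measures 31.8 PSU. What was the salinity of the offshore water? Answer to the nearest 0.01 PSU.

32.99 PSU

Salt balance: 13,280,000×29.2 + 29,120,000×S = 42,400,000×31.8
387,776,000 + 29,120,000·S = 1,348,320,000
S = (1,348,320,000 − 387,776,000) / 29,120,000 = 32.9857 PSU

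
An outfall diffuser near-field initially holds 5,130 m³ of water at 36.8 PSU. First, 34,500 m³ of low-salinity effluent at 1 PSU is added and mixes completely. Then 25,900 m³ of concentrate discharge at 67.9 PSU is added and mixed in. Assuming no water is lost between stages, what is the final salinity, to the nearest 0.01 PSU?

30.24 PSU

Conserving salt mass:
Initial salt = 5,130×36.8 = 188,784
After stage 1: salt = 188,784 + 34,500×1 = 223,284; volume = 39,630 m³; S = 5.634 PSU
After stage 2: salt = 223,284 + 25,900×67.9 = 1,981,894; volume = 65,530 m³
S = 1,981,894 / 65,530 = 30.2441 PSU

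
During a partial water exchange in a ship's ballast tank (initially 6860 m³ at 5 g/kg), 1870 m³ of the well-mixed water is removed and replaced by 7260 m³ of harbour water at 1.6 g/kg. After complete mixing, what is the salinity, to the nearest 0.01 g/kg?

2.98 g/kg

Remaining after removal: 4,990 m³ at 5 g/kg (salt = 24,950)
After addition: salt = 24,950 + 7,260×1.6 = 36,566; volume = 12,250 m³
S = 36,566 / 12,250 = 2.985 g/kg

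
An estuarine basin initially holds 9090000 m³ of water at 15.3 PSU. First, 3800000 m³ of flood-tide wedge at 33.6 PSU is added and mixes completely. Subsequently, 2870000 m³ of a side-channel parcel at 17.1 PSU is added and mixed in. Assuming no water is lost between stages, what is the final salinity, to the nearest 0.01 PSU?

Total salt / total volume:
Initial salt = 9,090,000×15.3 = 139,077,000
After stage 1: salt = 139,077,000 + 3,800,000×33.6 = 266,757,000; volume = 12,890,000 m³; S = 20.695 PSU
After stage 2: salt = 266,757,000 + 2,870,000×17.1 = 315,834,000; volume = 15,760,000 m³
S = 315,834,000 / 15,760,000 = 20.0402 PSU

20.04 PSU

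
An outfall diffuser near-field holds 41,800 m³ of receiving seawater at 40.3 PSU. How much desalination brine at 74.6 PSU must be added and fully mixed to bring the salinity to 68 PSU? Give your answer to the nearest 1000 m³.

Salt balance: 41,800×40.3 + V×74.6 = (41,800+V)×68
1,684,540 + 74.6V = 2,842,400 + 68V
1,157,860 = 6.6V
V = 175,433.33 m³

175000 m³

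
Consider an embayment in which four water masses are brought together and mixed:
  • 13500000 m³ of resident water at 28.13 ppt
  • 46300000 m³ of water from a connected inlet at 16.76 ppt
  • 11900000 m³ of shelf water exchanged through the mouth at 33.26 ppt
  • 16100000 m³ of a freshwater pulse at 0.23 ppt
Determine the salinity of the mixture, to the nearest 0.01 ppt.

17.71 ppt

Salt balance:
salt = 13,500,000×28.13 + 46,300,000×16.76 + 11,900,000×33.26 + 16,100,000×0.23 = 379,755,000 + 775,988,000 + 395,794,000 + 3,703,000 = 1,555,240,000
volume = 13,500,000 + 46,300,000 + 11,900,000 + 16,100,000 = 87,800,000 m³
S = 1,555,240,000 / 87,800,000 = 17.7134 ppt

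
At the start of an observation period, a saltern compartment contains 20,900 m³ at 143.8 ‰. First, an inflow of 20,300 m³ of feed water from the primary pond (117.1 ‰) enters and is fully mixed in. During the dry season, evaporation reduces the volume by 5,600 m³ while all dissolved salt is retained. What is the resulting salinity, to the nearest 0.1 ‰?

151.2 ‰

After mixing: salt = 20,900×143.8 + 20,300×117.1 = 5,382,550; volume = 41,200 m³
After evaporation: salt unchanged = 5,382,550; volume = 41,200 − 5,600 = 35,600 m³
S = 5,382,550 / 35,600 = 151.1952 ‰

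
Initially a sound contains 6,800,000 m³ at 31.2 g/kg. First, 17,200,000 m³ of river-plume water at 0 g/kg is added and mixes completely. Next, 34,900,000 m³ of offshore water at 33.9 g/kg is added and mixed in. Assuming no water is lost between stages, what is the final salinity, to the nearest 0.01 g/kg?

23.69 g/kg

Total salt / total volume:
Initial salt = 6,800,000×31.2 = 212,160,000
After stage 1: salt = 212,160,000 + 17,200,000×0 = 212,160,000; volume = 24,000,000 m³; S = 8.84 g/kg
After stage 2: salt = 212,160,000 + 34,900,000×33.9 = 1,395,270,000; volume = 58,900,000 m³
S = 1,395,270,000 / 58,900,000 = 23.6888 g/kg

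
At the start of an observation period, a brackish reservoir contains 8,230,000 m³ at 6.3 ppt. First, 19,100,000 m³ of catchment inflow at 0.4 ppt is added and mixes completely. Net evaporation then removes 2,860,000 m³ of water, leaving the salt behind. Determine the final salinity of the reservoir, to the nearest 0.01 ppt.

2.43 ppt

After mixing: salt = 8,230,000×6.3 + 19,100,000×0.4 = 59,489,000; volume = 27,330,000 m³
After evaporation: salt unchanged = 59,489,000; volume = 27,330,000 − 2,860,000 = 24,470,000 m³
S = 59,489,000 / 24,470,000 = 2.4311 ppt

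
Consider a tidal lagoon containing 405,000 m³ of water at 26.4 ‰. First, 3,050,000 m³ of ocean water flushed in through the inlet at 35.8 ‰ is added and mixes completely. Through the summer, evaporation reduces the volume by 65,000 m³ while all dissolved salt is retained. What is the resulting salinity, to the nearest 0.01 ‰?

35.36 ‰

After mixing: salt = 405,000×26.4 + 3,050,000×35.8 = 119,882,000; volume = 3,455,000 m³
After evaporation: salt unchanged = 119,882,000; volume = 3,455,000 − 65,000 = 3,390,000 m³
S = 119,882,000 / 3,390,000 = 35.3634 ‰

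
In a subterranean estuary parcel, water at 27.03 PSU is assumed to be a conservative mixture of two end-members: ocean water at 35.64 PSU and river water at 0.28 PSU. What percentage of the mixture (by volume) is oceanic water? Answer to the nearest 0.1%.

Let g be the oceanic fraction. Salt balance per unit volume:
g×35.64 + (1−g)×0.28 = 27.03
g = (27.03 − 0.28) / (35.64 − 0.28) = 26.75/35.36 = 0.7565

75.7%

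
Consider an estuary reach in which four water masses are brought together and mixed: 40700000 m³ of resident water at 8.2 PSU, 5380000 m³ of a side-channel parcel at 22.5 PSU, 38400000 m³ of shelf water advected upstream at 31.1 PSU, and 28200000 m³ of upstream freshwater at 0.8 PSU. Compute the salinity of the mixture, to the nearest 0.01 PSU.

14.83 PSU

Total salt / total volume:
salt = 40,700,000×8.2 + 5,380,000×22.5 + 38,400,000×31.1 + 28,200,000×0.8 = 333,740,000 + 121,050,000 + 1,194,240,000 + 22,560,000 = 1,671,590,000
volume = 40,700,000 + 5,380,000 + 38,400,000 + 28,200,000 = 112,680,000 m³
S = 1,671,590,000 / 112,680,000 = 14.8348 PSU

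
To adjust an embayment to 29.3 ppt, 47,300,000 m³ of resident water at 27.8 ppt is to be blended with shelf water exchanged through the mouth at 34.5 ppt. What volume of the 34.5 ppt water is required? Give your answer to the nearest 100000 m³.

Salt balance: 47,300,000×27.8 + V×34.5 = (47,300,000+V)×29.3
1,314,940,000 + 34.5V = 1,385,890,000 + 29.3V
70,950,000 = 5.2V
V = 13,644,230.77 m³

13600000 m³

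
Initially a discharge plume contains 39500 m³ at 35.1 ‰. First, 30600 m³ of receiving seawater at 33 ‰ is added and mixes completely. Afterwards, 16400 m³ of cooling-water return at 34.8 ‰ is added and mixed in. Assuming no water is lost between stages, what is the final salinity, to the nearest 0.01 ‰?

34.30 ‰

Salt balance:
Initial salt = 39,500×35.1 = 1,386,450
After stage 1: salt = 1,386,450 + 30,600×33 = 2,396,250; volume = 70,100 m³; S = 34.183 ‰
After stage 2: salt = 2,396,250 + 16,400×34.8 = 2,966,970; volume = 86,500 m³
S = 2,966,970 / 86,500 = 34.3002 ‰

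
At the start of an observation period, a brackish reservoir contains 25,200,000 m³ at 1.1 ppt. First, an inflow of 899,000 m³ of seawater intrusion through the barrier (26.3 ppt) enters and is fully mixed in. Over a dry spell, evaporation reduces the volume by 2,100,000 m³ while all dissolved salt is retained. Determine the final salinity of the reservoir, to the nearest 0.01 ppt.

After mixing: salt = 25,200,000×1.1 + 899,000×26.3 = 51,363,700; volume = 26,099,000 m³
After evaporation: salt unchanged = 51,363,700; volume = 26,099,000 − 2,100,000 = 23,999,000 m³
S = 51,363,700 / 23,999,000 = 2.1402 ppt

2.14 ppt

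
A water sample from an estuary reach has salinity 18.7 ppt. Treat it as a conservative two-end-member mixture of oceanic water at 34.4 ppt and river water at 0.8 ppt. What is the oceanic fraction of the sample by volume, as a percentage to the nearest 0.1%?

53.3%

Let g be the oceanic fraction. Salt balance per unit volume:
g×34.4 + (1−g)×0.8 = 18.7
g = (18.7 − 0.8) / (34.4 − 0.8) = 17.9/33.6 = 0.5327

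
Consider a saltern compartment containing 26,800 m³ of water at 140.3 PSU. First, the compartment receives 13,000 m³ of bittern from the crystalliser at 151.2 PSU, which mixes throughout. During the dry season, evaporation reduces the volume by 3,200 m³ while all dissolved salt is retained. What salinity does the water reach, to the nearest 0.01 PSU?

After mixing: salt = 26,800×140.3 + 13,000×151.2 = 5,725,640; volume = 39,800 m³
After evaporation: salt unchanged = 5,725,640; volume = 39,800 − 3,200 = 36,600 m³
S = 5,725,640 / 36,600 = 156.4383 PSU

156.44 PSU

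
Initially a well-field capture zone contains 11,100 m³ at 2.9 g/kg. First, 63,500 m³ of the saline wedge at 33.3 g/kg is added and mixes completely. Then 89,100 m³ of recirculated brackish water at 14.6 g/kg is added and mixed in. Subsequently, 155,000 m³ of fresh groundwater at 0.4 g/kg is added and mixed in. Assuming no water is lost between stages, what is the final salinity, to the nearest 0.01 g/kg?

Total salt / total volume:
Initial salt = 11,100×2.9 = 32,190
After stage 1: salt = 32,190 + 63,500×33.3 = 2,146,740; volume = 74,600 m³; S = 28.777 g/kg
After stage 2: salt = 2,146,740 + 89,100×14.6 = 3,447,600; volume = 163,700 m³; S = 21.06 g/kg
After stage 3: salt = 3,447,600 + 155,000×0.4 = 3,509,600; volume = 318,700 m³
S = 3,509,600 / 318,700 = 11.0122 g/kg

11.01 g/kg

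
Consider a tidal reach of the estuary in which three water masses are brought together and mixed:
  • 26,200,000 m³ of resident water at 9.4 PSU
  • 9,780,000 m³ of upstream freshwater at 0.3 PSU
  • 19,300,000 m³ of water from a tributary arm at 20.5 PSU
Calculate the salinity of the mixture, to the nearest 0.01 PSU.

By conservation of dissolved salt,
salt = 26,200,000×9.4 + 9,780,000×0.3 + 19,300,000×20.5 = 246,280,000 + 2,934,000 + 395,650,000 = 644,864,000
volume = 26,200,000 + 9,780,000 + 19,300,000 = 55,280,000 m³
S = 644,864,000 / 55,280,000 = 11.6654 PSU

11.67 PSU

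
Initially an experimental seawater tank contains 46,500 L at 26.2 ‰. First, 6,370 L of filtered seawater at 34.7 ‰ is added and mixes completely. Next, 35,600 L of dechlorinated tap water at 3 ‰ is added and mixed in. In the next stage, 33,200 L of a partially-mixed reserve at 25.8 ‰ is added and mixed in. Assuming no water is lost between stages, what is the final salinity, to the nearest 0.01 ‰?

19.75 ‰

Salt balance:
Initial salt = 46,500×26.2 = 1,218,300
After stage 1: salt = 1,218,300 + 6,370×34.7 = 1,439,339; volume = 52,870 L; S = 27.224 ‰
After stage 2: salt = 1,439,339 + 35,600×3 = 1,546,139; volume = 88,470 L; S = 17.476 ‰
After stage 3: salt = 1,546,139 + 33,200×25.8 = 2,402,699; volume = 121,670 L
S = 2,402,699 / 121,670 = 19.7477 ‰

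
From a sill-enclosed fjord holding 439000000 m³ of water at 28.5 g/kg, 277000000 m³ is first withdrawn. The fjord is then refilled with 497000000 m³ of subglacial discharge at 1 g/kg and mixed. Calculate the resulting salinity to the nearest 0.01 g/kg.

7.76 g/kg

Remaining after removal: 162,000,000 m³ at 28.5 g/kg (salt = 4,617,000,000)
After addition: salt = 4,617,000,000 + 497,000,000×1 = 5,114,000,000; volume = 659,000,000 m³
S = 5,114,000,000 / 659,000,000 = 7.7602 g/kg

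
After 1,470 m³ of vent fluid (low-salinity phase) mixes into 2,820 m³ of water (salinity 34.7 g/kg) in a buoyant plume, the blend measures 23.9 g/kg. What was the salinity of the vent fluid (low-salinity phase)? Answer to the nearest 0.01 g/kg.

3.18 g/kg

Salt balance: 2,820×34.7 + 1,470×S = 4,290×23.9
97,854 + 1,470·S = 102,531
S = (102,531 − 97,854) / 1,470 = 3.1816 g/kg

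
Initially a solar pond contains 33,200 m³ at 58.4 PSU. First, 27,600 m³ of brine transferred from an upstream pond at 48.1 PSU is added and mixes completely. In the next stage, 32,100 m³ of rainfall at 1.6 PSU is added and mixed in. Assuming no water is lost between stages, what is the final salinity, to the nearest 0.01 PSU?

35.71 PSU

Mass of salt is conserved:
Initial salt = 33,200×58.4 = 1,938,880
After stage 1: salt = 1,938,880 + 27,600×48.1 = 3,266,440; volume = 60,800 m³; S = 53.724 PSU
After stage 2: salt = 3,266,440 + 32,100×1.6 = 3,317,800; volume = 92,900 m³
S = 3,317,800 / 92,900 = 35.7137 PSU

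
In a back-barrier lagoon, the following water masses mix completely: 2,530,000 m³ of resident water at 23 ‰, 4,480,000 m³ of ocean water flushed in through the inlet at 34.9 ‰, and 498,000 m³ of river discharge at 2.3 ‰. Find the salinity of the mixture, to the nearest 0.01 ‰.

28.73 ‰

Salt balance:
salt = 2,530,000×23 + 4,480,000×34.9 + 498,000×2.3 = 58,190,000 + 156,352,000 + 1,145,400 = 215,687,400
volume = 2,530,000 + 4,480,000 + 498,000 = 7,508,000 m³
S = 215,687,400 / 7,508,000 = 28.7277 ‰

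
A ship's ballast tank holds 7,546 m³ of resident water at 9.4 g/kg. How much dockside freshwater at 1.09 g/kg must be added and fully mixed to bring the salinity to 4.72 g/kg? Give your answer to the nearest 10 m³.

Salt balance: 7,546×9.4 + V×1.09 = (7,546+V)×4.72
70,932.4 + 1.09V = 35,617.12 + 4.72V
35,315.28 = 3.63V
V = 9,728.73 m³

9730 m³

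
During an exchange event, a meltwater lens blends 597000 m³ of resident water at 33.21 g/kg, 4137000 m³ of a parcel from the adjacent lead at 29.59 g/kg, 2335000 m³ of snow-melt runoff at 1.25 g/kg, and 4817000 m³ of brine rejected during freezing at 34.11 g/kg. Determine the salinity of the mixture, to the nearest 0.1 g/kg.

Total salt / total volume:
salt = 597,000×33.21 + 4,137,000×29.59 + 2,335,000×1.25 + 4,817,000×34.11 = 19,826,370 + 122,413,830 + 2,918,750 + 164,307,870 = 309,466,820
volume = 597,000 + 4,137,000 + 2,335,000 + 4,817,000 = 11,886,000 m³
S = 309,466,820 / 11,886,000 = 26.036 g/kg

26.0 g/kg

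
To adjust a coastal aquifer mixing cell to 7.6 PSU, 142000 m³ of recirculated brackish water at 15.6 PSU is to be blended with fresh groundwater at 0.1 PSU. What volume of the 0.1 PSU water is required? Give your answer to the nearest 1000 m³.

151000 m³

Salt balance: 142,000×15.6 + V×0.1 = (142,000+V)×7.6
2,215,200 + 0.1V = 1,079,200 + 7.6V
1,136,000 = 7.5V
V = 151,466.67 m³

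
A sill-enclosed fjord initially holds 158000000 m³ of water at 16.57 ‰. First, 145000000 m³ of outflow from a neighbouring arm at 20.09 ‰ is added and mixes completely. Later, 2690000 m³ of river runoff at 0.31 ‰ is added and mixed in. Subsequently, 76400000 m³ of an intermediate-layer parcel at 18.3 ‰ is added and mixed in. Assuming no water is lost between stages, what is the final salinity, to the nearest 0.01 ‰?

Total salt / total volume:
Initial salt = 158,000,000×16.57 = 2,618,060,000
After stage 1: salt = 2,618,060,000 + 145,000,000×20.09 = 5,531,110,000; volume = 303,000,000 m³; S = 18.254 ‰
After stage 2: salt = 5,531,110,000 + 2,690,000×0.31 = 5,531,943,900; volume = 305,690,000 m³; S = 18.097 ‰
After stage 3: salt = 5,531,943,900 + 76,400,000×18.3 = 6,930,063,900; volume = 382,090,000 m³
S = 6,930,063,900 / 382,090,000 = 18.1373 ‰

18.14 ‰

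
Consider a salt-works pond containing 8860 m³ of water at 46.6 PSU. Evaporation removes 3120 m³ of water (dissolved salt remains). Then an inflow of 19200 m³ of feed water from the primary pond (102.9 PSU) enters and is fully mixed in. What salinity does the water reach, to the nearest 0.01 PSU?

After evaporation: salt = 8,860×46.6 = 412,876; volume = 8,860 − 3,120 = 5,740 m³
After mixing: salt = 412,876 + 19,200×102.9 = 2,388,556; volume = 5,740 + 19,200 = 24,940 m³
S = 2,388,556 / 24,940 = 95.7721 PSU

95.77 PSU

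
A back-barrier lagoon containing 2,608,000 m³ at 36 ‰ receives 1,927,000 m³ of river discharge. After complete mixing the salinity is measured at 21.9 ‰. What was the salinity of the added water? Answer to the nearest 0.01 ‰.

Salt balance: 2,608,000×36 + 1,927,000×S = 4,535,000×21.9
93,888,000 + 1,927,000·S = 99,316,500
S = (99,316,500 − 93,888,000) / 1,927,000 = 2.8171 ‰

2.82 ‰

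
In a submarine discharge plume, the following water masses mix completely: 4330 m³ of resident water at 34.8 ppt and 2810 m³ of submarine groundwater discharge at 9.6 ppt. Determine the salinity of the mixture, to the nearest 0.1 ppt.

Salt balance:
salt = 4,330×34.8 + 2,810×9.6 = 150,684 + 26,976 = 177,660
volume = 4,330 + 2,810 = 7,140 m³
S = 177,660 / 7,140 = 24.882 ppt

24.9 ppt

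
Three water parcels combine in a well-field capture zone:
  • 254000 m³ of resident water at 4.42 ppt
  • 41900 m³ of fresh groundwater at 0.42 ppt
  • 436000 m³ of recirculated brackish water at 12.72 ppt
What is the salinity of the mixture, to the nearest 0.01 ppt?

9.14 ppt

Salt balance:
salt = 254,000×4.42 + 41,900×0.42 + 436,000×12.72 = 1,122,680 + 17,598 + 5,545,920 = 6,686,198
volume = 254,000 + 41,900 + 436,000 = 731,900 m³
S = 6,686,198 / 731,900 = 9.1354 ppt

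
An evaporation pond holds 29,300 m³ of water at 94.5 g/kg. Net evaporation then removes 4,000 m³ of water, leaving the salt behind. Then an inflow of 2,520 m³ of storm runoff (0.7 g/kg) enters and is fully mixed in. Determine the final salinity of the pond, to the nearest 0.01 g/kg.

99.59 g/kg

After evaporation: salt = 29,300×94.5 = 2,768,850; volume = 29,300 − 4,000 = 25,300 m³
After mixing: salt = 2,768,850 + 2,520×0.7 = 2,770,614; volume = 25,300 + 2,520 = 27,820 m³
S = 2,770,614 / 27,820 = 99.5907 g/kg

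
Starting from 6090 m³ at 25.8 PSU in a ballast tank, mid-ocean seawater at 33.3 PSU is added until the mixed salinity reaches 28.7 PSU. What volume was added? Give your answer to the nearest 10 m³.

Salt balance: 6,090×25.8 + V×33.3 = (6,090+V)×28.7
157,122 + 33.3V = 174,783 + 28.7V
17,661 = 4.6V
V = 3,839.35 m³

3840 m³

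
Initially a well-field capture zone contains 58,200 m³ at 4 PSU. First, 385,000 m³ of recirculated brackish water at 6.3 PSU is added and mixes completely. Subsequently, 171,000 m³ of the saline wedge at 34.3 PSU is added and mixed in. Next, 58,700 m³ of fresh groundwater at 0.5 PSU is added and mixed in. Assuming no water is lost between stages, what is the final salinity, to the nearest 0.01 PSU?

Mass of salt is conserved:
Initial salt = 58,200×4 = 232,800
After stage 1: salt = 232,800 + 385,000×6.3 = 2,658,300; volume = 443,200 m³; S = 5.998 PSU
After stage 2: salt = 2,658,300 + 171,000×34.3 = 8,523,600; volume = 614,200 m³; S = 13.878 PSU
After stage 3: salt = 8,523,600 + 58,700×0.5 = 8,552,950; volume = 672,900 m³
S = 8,552,950 / 672,900 = 12.7106 PSU

12.71 PSU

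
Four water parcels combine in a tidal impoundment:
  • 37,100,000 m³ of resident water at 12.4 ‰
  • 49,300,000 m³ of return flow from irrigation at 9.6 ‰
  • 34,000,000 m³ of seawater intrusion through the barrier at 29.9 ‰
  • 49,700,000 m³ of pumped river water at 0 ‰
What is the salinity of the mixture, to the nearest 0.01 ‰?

Weighted by volume,
salt = 37,100,000×12.4 + 49,300,000×9.6 + 34,000,000×29.9 + 49,700,000×0 = 460,040,000 + 473,280,000 + 1,016,600,000 + 0 = 1,949,920,000
volume = 37,100,000 + 49,300,000 + 34,000,000 + 49,700,000 = 170,100,000 m³
S = 1,949,920,000 / 170,100,000 = 11.4634 ‰

11.46 ‰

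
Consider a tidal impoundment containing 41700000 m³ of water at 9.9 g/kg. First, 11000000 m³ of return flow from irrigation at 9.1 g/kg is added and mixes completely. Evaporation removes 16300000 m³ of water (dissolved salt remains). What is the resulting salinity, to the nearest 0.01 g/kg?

14.09 g/kg

After mixing: salt = 41,700,000×9.9 + 11,000,000×9.1 = 512,930,000; volume = 52,700,000 m³
After evaporation: salt unchanged = 512,930,000; volume = 52,700,000 − 16,300,000 = 36,400,000 m³
S = 512,930,000 / 36,400,000 = 14.0915 g/kg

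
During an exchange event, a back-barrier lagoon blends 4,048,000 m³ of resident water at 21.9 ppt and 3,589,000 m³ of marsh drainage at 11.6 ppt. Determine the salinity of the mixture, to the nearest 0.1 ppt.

17.1 ppt

Mass of salt is conserved:
salt = 4,048,000×21.9 + 3,589,000×11.6 = 88,651,200 + 41,632,400 = 130,283,600
volume = 4,048,000 + 3,589,000 = 7,637,000 m³
S = 130,283,600 / 7,637,000 = 17.06 ppt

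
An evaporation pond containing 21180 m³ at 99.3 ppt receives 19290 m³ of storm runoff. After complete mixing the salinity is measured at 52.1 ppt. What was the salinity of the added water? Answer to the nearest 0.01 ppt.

0.28 ppt

Salt balance: 21,180×99.3 + 19,290×S = 40,470×52.1
2,103,174 + 19,290·S = 2,108,487
S = (2,108,487 − 2,103,174) / 19,290 = 0.2754 ppt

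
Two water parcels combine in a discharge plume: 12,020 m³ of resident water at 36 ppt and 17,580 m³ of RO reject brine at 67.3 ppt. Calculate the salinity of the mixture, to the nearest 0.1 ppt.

54.6 ppt

Total salt / total volume:
salt = 12,020×36 + 17,580×67.3 = 432,720 + 1,183,134 = 1,615,854
volume = 12,020 + 17,580 = 29,600 m³
S = 1,615,854 / 29,600 = 54.59 ppt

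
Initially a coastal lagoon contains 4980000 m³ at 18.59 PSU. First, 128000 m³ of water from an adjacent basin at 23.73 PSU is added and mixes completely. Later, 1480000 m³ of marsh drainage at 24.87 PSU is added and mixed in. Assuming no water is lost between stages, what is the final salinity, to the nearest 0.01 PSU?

20.10 PSU

Salt balance:
Initial salt = 4,980,000×18.59 = 92,578,200
After stage 1: salt = 92,578,200 + 128,000×23.73 = 95,615,640; volume = 5,108,000 m³; S = 18.719 PSU
After stage 2: salt = 95,615,640 + 1,480,000×24.87 = 132,423,240; volume = 6,588,000 m³
S = 132,423,240 / 6,588,000 = 20.1007 PSU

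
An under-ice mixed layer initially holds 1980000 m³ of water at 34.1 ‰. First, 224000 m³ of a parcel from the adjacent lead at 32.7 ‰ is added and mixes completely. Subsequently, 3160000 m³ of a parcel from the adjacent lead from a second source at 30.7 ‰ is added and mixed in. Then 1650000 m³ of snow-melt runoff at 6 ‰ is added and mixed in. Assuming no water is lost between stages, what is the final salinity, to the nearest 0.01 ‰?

25.91 ‰

By conservation of dissolved salt,
Initial salt = 1,980,000×34.1 = 67,518,000
After stage 1: salt = 67,518,000 + 224,000×32.7 = 74,842,800; volume = 2,204,000 m³; S = 33.958 ‰
After stage 2: salt = 74,842,800 + 3,160,000×30.7 = 171,854,800; volume = 5,364,000 m³; S = 32.039 ‰
After stage 3: salt = 171,854,800 + 1,650,000×6 = 181,754,800; volume = 7,014,000 m³
S = 181,754,800 / 7,014,000 = 25.9131 ‰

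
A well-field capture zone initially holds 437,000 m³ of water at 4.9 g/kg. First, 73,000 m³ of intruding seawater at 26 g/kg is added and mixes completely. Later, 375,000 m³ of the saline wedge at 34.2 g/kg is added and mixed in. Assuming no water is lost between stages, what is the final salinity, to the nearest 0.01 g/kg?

Conserving salt mass:
Initial salt = 437,000×4.9 = 2,141,300
After stage 1: salt = 2,141,300 + 73,000×26 = 4,039,300; volume = 510,000 m³; S = 7.92 g/kg
After stage 2: salt = 4,039,300 + 375,000×34.2 = 16,864,300; volume = 885,000 m³
S = 16,864,300 / 885,000 = 19.0557 g/kg

19.06 g/kg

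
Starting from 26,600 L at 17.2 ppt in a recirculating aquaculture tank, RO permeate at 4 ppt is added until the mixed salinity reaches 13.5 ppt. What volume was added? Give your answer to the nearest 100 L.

Salt balance: 26,600×17.2 + V×4 = (26,600+V)×13.5
457,520 + 4V = 359,100 + 13.5V
98,420 = 9.5V
V = 10,360 L

10400 L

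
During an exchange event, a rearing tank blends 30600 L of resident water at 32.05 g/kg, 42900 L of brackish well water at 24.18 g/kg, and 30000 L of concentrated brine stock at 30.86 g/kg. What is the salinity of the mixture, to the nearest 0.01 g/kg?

Salt balance:
salt = 30,600×32.05 + 42,900×24.18 + 30,000×30.86 = 980,730 + 1,037,322 + 925,800 = 2,943,852
volume = 30,600 + 42,900 + 30,000 = 103,500 L
S = 2,943,852 / 103,500 = 28.443 g/kg

28.44 g/kg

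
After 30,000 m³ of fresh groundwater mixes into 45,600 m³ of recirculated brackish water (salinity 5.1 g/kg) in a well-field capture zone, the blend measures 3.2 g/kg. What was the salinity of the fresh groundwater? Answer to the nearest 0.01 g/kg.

0.31 g/kg

Salt balance: 45,600×5.1 + 30,000×S = 75,600×3.2
232,560 + 30,000·S = 241,920
S = (241,920 − 232,560) / 30,000 = 0.312 g/kg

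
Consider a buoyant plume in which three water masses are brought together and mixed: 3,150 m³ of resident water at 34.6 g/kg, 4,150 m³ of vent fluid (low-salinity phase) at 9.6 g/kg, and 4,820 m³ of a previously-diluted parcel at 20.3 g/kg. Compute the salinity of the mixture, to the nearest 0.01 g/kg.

20.35 g/kg

Mass of salt is conserved:
salt = 3,150×34.6 + 4,150×9.6 + 4,820×20.3 = 108,990 + 39,840 + 97,846 = 246,676
volume = 3,150 + 4,150 + 4,820 = 12,120 m³
S = 246,676 / 12,120 = 20.3528 g/kg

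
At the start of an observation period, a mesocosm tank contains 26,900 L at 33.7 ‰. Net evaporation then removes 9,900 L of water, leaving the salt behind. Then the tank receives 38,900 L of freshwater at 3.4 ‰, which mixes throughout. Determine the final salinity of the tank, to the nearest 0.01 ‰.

18.58 ‰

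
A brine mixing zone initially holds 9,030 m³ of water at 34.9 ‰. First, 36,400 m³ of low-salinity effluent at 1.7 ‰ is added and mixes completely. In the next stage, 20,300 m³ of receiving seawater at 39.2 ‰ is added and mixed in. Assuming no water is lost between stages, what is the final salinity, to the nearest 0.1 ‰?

17.8 ‰

Weighted by volume,
Initial salt = 9,030×34.9 = 315,147
After stage 1: salt = 315,147 + 36,400×1.7 = 377,027; volume = 45,430 m³; S = 8.299 ‰
After stage 2: salt = 377,027 + 20,300×39.2 = 1,172,787; volume = 65,730 m³
S = 1,172,787 / 65,730 = 17.8425 ‰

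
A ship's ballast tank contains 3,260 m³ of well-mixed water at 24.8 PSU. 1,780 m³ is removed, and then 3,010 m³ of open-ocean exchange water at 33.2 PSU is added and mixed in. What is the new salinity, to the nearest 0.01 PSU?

Remaining after removal: 1,480 m³ at 24.8 PSU (salt = 36,704)
After addition: salt = 36,704 + 3,010×33.2 = 136,636; volume = 4,490 m³
S = 136,636 / 4,490 = 30.4312 PSU

30.43 PSU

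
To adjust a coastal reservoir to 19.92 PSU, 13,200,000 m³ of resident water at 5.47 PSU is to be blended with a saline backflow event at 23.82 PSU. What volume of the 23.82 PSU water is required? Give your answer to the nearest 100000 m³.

Salt balance: 13,200,000×5.47 + V×23.82 = (13,200,000+V)×19.92
72,204,000 + 23.82V = 262,944,000 + 19.92V
190,740,000 = 3.9V
V = 48,907,692.31 m³

48900000 m³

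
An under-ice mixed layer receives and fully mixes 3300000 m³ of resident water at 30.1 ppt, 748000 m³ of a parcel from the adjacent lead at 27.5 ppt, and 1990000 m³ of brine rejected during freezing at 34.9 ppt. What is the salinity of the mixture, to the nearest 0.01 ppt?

By conservation of dissolved salt,
salt = 3,300,000×30.1 + 748,000×27.5 + 1,990,000×34.9 = 99,330,000 + 20,570,000 + 69,451,000 = 189,351,000
volume = 3,300,000 + 748,000 + 1,990,000 = 6,038,000 m³
S = 189,351,000 / 6,038,000 = 31.3599 ppt

31.36 ppt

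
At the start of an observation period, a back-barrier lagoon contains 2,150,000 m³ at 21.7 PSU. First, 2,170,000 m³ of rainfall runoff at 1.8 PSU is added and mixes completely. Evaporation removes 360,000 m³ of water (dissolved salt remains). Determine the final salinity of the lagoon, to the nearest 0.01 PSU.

12.77 PSU

After mixing: salt = 2,150,000×21.7 + 2,170,000×1.8 = 50,561,000; volume = 4,320,000 m³
After evaporation: salt unchanged = 50,561,000; volume = 4,320,000 − 360,000 = 3,960,000 m³
S = 50,561,000 / 3,960,000 = 12.7679 PSU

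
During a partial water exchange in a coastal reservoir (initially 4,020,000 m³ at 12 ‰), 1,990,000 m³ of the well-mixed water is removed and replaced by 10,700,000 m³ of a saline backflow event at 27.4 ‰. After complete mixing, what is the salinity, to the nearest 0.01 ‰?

Remaining after removal: 2,030,000 m³ at 12 ‰ (salt = 24,360,000)
After addition: salt = 24,360,000 + 10,700,000×27.4 = 317,540,000; volume = 12,730,000 m³
S = 317,540,000 / 12,730,000 = 24.9442 ‰

24.94 ‰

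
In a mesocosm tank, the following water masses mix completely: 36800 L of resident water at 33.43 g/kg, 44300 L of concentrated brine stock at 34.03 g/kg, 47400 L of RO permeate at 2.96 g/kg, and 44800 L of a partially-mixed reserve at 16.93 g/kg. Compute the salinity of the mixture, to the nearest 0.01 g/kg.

20.98 g/kg

Total salt / total volume:
salt = 36,800×33.43 + 44,300×34.03 + 47,400×2.96 + 44,800×16.93 = 1,230,224 + 1,507,529 + 140,304 + 758,464 = 3,636,521
volume = 36,800 + 44,300 + 47,400 + 44,800 = 173,300 L
S = 3,636,521 / 173,300 = 20.984 g/kg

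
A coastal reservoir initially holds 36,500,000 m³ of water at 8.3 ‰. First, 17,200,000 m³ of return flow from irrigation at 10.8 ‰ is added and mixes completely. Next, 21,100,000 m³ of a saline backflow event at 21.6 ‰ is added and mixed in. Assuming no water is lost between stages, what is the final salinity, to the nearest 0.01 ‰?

Total salt / total volume:
Initial salt = 36,500,000×8.3 = 302,950,000
After stage 1: salt = 302,950,000 + 17,200,000×10.8 = 488,710,000; volume = 53,700,000 m³; S = 9.101 ‰
After stage 2: salt = 488,710,000 + 21,100,000×21.6 = 944,470,000; volume = 74,800,000 m³
S = 944,470,000 / 74,800,000 = 12.6266 ‰

12.63 ‰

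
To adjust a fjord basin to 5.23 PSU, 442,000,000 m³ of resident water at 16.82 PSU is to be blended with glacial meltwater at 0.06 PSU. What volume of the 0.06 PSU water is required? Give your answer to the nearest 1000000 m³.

Salt balance: 442,000,000×16.82 + V×0.06 = (442,000,000+V)×5.23
7,434,440,000 + 0.06V = 2,311,660,000 + 5.23V
5,122,780,000 = 5.17V
V = 990,866,537.72 m³

991000000 m³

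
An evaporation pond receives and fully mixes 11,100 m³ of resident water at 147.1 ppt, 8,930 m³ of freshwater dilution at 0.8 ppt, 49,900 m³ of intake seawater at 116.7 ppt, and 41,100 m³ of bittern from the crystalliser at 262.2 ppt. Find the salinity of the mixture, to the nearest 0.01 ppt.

164.28 ppt

Mass of salt is conserved:
salt = 11,100×147.1 + 8,930×0.8 + 49,900×116.7 + 41,100×262.2 = 1,632,810 + 7,144 + 5,823,330 + 10,776,420 = 18,239,704
volume = 11,100 + 8,930 + 49,900 + 41,100 = 111,030 m³
S = 18,239,704 / 111,030 = 164.2773 ppt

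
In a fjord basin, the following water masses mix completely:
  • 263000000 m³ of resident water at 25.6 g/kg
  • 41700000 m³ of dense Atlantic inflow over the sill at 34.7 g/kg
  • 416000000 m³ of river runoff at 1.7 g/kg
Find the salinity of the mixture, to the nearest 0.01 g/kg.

Mass of salt is conserved:
salt = 263,000,000×25.6 + 41,700,000×34.7 + 416,000,000×1.7 = 6,732,800,000 + 1,446,990,000 + 707,200,000 = 8,886,990,000
volume = 263,000,000 + 41,700,000 + 416,000,000 = 720,700,000 m³
S = 8,886,990,000 / 720,700,000 = 12.3311 g/kg

12.33 g/kg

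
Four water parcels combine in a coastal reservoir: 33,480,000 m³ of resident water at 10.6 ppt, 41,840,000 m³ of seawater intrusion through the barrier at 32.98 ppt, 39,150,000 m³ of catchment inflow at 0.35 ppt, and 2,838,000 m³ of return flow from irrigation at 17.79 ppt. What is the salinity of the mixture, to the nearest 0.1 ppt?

15.3 ppt

Mass of salt is conserved:
salt = 33,480,000×10.6 + 41,840,000×32.98 + 39,150,000×0.35 + 2,838,000×17.79 = 354,888,000 + 1,379,883,200 + 13,702,500 + 50,488,020 = 1,798,961,720
volume = 33,480,000 + 41,840,000 + 39,150,000 + 2,838,000 = 117,308,000 m³
S = 1,798,961,720 / 117,308,000 = 15.335 ppt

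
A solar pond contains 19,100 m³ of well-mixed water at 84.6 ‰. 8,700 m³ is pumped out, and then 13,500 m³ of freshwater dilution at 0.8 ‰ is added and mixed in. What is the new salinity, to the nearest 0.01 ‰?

Remaining after removal: 10,400 m³ at 84.6 ‰ (salt = 879,840)
After addition: salt = 879,840 + 13,500×0.8 = 890,640; volume = 23,900 m³
S = 890,640 / 23,900 = 37.2653 ‰

37.27 ‰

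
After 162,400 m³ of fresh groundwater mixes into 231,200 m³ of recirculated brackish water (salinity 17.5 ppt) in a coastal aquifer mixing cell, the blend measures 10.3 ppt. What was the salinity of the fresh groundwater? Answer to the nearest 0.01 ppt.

Salt balance: 231,200×17.5 + 162,400×S = 393,600×10.3
4,046,000 + 162,400·S = 4,054,080
S = (4,054,080 − 4,046,000) / 162,400 = 0.0498 ppt

0.05 ppt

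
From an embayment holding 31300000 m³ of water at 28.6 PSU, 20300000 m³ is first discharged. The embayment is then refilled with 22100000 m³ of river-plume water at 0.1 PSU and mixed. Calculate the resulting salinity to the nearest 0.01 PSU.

9.57 PSU

Remaining after removal: 11,000,000 m³ at 28.6 PSU (salt = 314,600,000)
After addition: salt = 314,600,000 + 22,100,000×0.1 = 316,810,000; volume = 33,100,000 m³
S = 316,810,000 / 33,100,000 = 9.5713 PSU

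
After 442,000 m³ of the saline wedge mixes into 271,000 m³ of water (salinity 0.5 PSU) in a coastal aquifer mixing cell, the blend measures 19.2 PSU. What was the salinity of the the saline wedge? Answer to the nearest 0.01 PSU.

30.67 PSU

Salt balance: 271,000×0.5 + 442,000×S = 713,000×19.2
135,500 + 442,000·S = 13,689,600
S = (13,689,600 − 135,500) / 442,000 = 30.6654 PSU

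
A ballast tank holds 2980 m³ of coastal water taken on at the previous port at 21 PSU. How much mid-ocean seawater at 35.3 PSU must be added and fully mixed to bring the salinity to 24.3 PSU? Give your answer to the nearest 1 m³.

894 m³

Salt balance: 2,980×21 + V×35.3 = (2,980+V)×24.3
62,580 + 35.3V = 72,414 + 24.3V
9,834 = 11V
V = 894 m³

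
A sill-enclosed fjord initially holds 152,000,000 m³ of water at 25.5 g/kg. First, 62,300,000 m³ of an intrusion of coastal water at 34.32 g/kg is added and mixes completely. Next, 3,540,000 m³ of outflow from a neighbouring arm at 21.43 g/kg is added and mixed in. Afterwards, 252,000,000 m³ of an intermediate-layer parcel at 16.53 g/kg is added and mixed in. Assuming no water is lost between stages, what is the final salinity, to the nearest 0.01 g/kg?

Conserving salt mass:
Initial salt = 152,000,000×25.5 = 3,876,000,000
After stage 1: salt = 3,876,000,000 + 62,300,000×34.32 = 6,014,136,000; volume = 214,300,000 m³; S = 28.064 g/kg
After stage 2: salt = 6,014,136,000 + 3,540,000×21.43 = 6,089,998,200; volume = 217,840,000 m³; S = 27.956 g/kg
After stage 3: salt = 6,089,998,200 + 252,000,000×16.53 = 10,255,558,200; volume = 469,840,000 m³
S = 10,255,558,200 / 469,840,000 = 21.8278 g/kg

21.83 g/kg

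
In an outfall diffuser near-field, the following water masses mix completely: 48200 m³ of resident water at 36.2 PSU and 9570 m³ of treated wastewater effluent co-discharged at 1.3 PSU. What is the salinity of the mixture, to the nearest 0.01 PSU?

30.42 PSU

Salt balance:
salt = 48,200×36.2 + 9,570×1.3 = 1,744,840 + 12,441 = 1,757,281
volume = 48,200 + 9,570 = 57,770 m³
S = 1,757,281 / 57,770 = 30.4186 PSU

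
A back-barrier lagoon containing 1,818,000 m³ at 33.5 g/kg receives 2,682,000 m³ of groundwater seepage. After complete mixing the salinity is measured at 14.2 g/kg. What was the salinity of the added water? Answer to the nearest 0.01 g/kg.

1.12 g/kg

Salt balance: 1,818,000×33.5 + 2,682,000×S = 4,500,000×14.2
60,903,000 + 2,682,000·S = 63,900,000
S = (63,900,000 − 60,903,000) / 2,682,000 = 1.1174 g/kg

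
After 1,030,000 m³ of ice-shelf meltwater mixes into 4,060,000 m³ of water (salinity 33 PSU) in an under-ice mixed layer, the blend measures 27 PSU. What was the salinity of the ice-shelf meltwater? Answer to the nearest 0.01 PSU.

Salt balance: 4,060,000×33 + 1,030,000×S = 5,090,000×27
133,980,000 + 1,030,000·S = 137,430,000
S = (137,430,000 − 133,980,000) / 1,030,000 = 3.3495 PSU

3.35 PSU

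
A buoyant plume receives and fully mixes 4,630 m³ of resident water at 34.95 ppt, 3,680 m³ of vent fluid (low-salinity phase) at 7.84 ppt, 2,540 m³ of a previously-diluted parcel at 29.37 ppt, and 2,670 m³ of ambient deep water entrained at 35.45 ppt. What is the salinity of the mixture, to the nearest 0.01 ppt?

Total salt / total volume:
salt = 4,630×34.95 + 3,680×7.84 + 2,540×29.37 + 2,670×35.45 = 161,818.5 + 28,851.2 + 74,599.8 + 94,651.5 = 359,921
volume = 4,630 + 3,680 + 2,540 + 2,670 = 13,520 m³
S = 359,921 / 13,520 = 26.6214 ppt

26.62 ppt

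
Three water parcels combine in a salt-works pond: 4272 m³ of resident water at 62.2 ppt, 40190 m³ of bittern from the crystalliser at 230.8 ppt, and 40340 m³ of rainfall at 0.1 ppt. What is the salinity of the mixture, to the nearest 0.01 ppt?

112.56 ppt

By conservation of dissolved salt,
salt = 4,272×62.2 + 40,190×230.8 + 40,340×0.1 = 265,718.4 + 9,275,852 + 4,034 = 9,545,604.4
volume = 4,272 + 40,190 + 40,340 = 84,802 m³
S = 9,545,604.4 / 84,802 = 112.5634 ppt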